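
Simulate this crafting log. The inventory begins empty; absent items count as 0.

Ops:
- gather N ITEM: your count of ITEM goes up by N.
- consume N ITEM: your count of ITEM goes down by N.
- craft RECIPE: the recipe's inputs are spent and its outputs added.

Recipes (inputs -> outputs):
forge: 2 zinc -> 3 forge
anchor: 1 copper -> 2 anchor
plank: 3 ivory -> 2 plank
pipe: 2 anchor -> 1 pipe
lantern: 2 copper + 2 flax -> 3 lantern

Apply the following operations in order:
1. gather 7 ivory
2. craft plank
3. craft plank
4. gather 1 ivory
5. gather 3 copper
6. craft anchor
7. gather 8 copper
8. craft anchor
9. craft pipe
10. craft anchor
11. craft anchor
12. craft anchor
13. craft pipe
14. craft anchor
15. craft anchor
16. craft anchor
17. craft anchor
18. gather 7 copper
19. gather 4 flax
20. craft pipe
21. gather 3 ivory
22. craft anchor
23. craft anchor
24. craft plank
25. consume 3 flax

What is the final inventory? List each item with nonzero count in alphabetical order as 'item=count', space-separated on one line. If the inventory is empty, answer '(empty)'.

Answer: anchor=16 copper=7 flax=1 ivory=2 pipe=3 plank=6

Derivation:
After 1 (gather 7 ivory): ivory=7
After 2 (craft plank): ivory=4 plank=2
After 3 (craft plank): ivory=1 plank=4
After 4 (gather 1 ivory): ivory=2 plank=4
After 5 (gather 3 copper): copper=3 ivory=2 plank=4
After 6 (craft anchor): anchor=2 copper=2 ivory=2 plank=4
After 7 (gather 8 copper): anchor=2 copper=10 ivory=2 plank=4
After 8 (craft anchor): anchor=4 copper=9 ivory=2 plank=4
After 9 (craft pipe): anchor=2 copper=9 ivory=2 pipe=1 plank=4
After 10 (craft anchor): anchor=4 copper=8 ivory=2 pipe=1 plank=4
After 11 (craft anchor): anchor=6 copper=7 ivory=2 pipe=1 plank=4
After 12 (craft anchor): anchor=8 copper=6 ivory=2 pipe=1 plank=4
After 13 (craft pipe): anchor=6 copper=6 ivory=2 pipe=2 plank=4
After 14 (craft anchor): anchor=8 copper=5 ivory=2 pipe=2 plank=4
After 15 (craft anchor): anchor=10 copper=4 ivory=2 pipe=2 plank=4
After 16 (craft anchor): anchor=12 copper=3 ivory=2 pipe=2 plank=4
After 17 (craft anchor): anchor=14 copper=2 ivory=2 pipe=2 plank=4
After 18 (gather 7 copper): anchor=14 copper=9 ivory=2 pipe=2 plank=4
After 19 (gather 4 flax): anchor=14 copper=9 flax=4 ivory=2 pipe=2 plank=4
After 20 (craft pipe): anchor=12 copper=9 flax=4 ivory=2 pipe=3 plank=4
After 21 (gather 3 ivory): anchor=12 copper=9 flax=4 ivory=5 pipe=3 plank=4
After 22 (craft anchor): anchor=14 copper=8 flax=4 ivory=5 pipe=3 plank=4
After 23 (craft anchor): anchor=16 copper=7 flax=4 ivory=5 pipe=3 plank=4
After 24 (craft plank): anchor=16 copper=7 flax=4 ivory=2 pipe=3 plank=6
After 25 (consume 3 flax): anchor=16 copper=7 flax=1 ivory=2 pipe=3 plank=6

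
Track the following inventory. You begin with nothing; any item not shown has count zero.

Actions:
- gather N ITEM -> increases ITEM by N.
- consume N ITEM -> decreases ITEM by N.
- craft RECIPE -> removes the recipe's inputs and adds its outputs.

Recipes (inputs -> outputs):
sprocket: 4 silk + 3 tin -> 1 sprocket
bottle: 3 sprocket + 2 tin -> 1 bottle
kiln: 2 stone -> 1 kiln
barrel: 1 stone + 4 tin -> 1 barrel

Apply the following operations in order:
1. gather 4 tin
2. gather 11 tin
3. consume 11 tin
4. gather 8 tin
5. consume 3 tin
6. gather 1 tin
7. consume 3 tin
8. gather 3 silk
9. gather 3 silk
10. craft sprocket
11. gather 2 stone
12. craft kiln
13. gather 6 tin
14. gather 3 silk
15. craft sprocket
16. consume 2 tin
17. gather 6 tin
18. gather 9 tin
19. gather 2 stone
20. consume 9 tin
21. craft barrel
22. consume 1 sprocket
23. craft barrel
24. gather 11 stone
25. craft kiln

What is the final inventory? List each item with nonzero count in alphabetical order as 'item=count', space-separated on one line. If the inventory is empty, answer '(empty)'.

Answer: barrel=2 kiln=2 silk=1 sprocket=1 stone=9 tin=3

Derivation:
After 1 (gather 4 tin): tin=4
After 2 (gather 11 tin): tin=15
After 3 (consume 11 tin): tin=4
After 4 (gather 8 tin): tin=12
After 5 (consume 3 tin): tin=9
After 6 (gather 1 tin): tin=10
After 7 (consume 3 tin): tin=7
After 8 (gather 3 silk): silk=3 tin=7
After 9 (gather 3 silk): silk=6 tin=7
After 10 (craft sprocket): silk=2 sprocket=1 tin=4
After 11 (gather 2 stone): silk=2 sprocket=1 stone=2 tin=4
After 12 (craft kiln): kiln=1 silk=2 sprocket=1 tin=4
After 13 (gather 6 tin): kiln=1 silk=2 sprocket=1 tin=10
After 14 (gather 3 silk): kiln=1 silk=5 sprocket=1 tin=10
After 15 (craft sprocket): kiln=1 silk=1 sprocket=2 tin=7
After 16 (consume 2 tin): kiln=1 silk=1 sprocket=2 tin=5
After 17 (gather 6 tin): kiln=1 silk=1 sprocket=2 tin=11
After 18 (gather 9 tin): kiln=1 silk=1 sprocket=2 tin=20
After 19 (gather 2 stone): kiln=1 silk=1 sprocket=2 stone=2 tin=20
After 20 (consume 9 tin): kiln=1 silk=1 sprocket=2 stone=2 tin=11
After 21 (craft barrel): barrel=1 kiln=1 silk=1 sprocket=2 stone=1 tin=7
After 22 (consume 1 sprocket): barrel=1 kiln=1 silk=1 sprocket=1 stone=1 tin=7
After 23 (craft barrel): barrel=2 kiln=1 silk=1 sprocket=1 tin=3
After 24 (gather 11 stone): barrel=2 kiln=1 silk=1 sprocket=1 stone=11 tin=3
After 25 (craft kiln): barrel=2 kiln=2 silk=1 sprocket=1 stone=9 tin=3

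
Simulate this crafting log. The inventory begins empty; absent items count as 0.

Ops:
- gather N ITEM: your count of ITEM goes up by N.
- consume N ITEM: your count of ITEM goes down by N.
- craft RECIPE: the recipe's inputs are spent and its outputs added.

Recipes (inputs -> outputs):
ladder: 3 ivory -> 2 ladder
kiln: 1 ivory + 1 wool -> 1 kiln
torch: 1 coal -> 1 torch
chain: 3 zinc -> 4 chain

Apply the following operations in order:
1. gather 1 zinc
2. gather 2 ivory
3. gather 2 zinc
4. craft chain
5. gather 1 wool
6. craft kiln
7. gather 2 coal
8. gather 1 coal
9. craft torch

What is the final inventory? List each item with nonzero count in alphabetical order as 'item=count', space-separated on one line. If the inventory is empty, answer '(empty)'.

After 1 (gather 1 zinc): zinc=1
After 2 (gather 2 ivory): ivory=2 zinc=1
After 3 (gather 2 zinc): ivory=2 zinc=3
After 4 (craft chain): chain=4 ivory=2
After 5 (gather 1 wool): chain=4 ivory=2 wool=1
After 6 (craft kiln): chain=4 ivory=1 kiln=1
After 7 (gather 2 coal): chain=4 coal=2 ivory=1 kiln=1
After 8 (gather 1 coal): chain=4 coal=3 ivory=1 kiln=1
After 9 (craft torch): chain=4 coal=2 ivory=1 kiln=1 torch=1

Answer: chain=4 coal=2 ivory=1 kiln=1 torch=1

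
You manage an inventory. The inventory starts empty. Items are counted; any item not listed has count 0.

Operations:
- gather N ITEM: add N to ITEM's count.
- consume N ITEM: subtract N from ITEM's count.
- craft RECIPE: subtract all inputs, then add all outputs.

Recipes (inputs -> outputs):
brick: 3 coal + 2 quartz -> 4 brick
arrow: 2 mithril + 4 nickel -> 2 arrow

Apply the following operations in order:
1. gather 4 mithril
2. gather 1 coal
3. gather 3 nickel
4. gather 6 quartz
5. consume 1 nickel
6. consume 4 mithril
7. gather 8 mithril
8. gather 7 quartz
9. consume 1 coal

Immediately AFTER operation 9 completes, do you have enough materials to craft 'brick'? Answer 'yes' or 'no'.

Answer: no

Derivation:
After 1 (gather 4 mithril): mithril=4
After 2 (gather 1 coal): coal=1 mithril=4
After 3 (gather 3 nickel): coal=1 mithril=4 nickel=3
After 4 (gather 6 quartz): coal=1 mithril=4 nickel=3 quartz=6
After 5 (consume 1 nickel): coal=1 mithril=4 nickel=2 quartz=6
After 6 (consume 4 mithril): coal=1 nickel=2 quartz=6
After 7 (gather 8 mithril): coal=1 mithril=8 nickel=2 quartz=6
After 8 (gather 7 quartz): coal=1 mithril=8 nickel=2 quartz=13
After 9 (consume 1 coal): mithril=8 nickel=2 quartz=13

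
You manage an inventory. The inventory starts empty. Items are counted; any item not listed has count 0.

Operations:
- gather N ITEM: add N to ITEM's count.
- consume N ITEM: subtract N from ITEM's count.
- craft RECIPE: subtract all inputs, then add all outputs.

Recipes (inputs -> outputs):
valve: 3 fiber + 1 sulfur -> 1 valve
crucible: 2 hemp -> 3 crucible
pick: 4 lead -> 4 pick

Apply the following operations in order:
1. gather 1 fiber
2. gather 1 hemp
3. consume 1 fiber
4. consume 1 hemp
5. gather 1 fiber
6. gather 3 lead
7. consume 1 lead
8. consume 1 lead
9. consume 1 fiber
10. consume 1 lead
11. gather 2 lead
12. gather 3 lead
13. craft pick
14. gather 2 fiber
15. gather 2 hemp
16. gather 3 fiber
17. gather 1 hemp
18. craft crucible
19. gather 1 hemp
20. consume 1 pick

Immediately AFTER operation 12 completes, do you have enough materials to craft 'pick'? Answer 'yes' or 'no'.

Answer: yes

Derivation:
After 1 (gather 1 fiber): fiber=1
After 2 (gather 1 hemp): fiber=1 hemp=1
After 3 (consume 1 fiber): hemp=1
After 4 (consume 1 hemp): (empty)
After 5 (gather 1 fiber): fiber=1
After 6 (gather 3 lead): fiber=1 lead=3
After 7 (consume 1 lead): fiber=1 lead=2
After 8 (consume 1 lead): fiber=1 lead=1
After 9 (consume 1 fiber): lead=1
After 10 (consume 1 lead): (empty)
After 11 (gather 2 lead): lead=2
After 12 (gather 3 lead): lead=5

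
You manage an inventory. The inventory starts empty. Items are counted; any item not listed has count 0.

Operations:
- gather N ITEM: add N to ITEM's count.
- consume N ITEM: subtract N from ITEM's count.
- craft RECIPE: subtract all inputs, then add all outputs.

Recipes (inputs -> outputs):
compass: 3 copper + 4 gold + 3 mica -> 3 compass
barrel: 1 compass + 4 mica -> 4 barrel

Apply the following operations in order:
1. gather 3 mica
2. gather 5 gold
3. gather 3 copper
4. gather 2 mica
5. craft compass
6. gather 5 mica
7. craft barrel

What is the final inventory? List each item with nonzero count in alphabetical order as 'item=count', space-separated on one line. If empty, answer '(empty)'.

Answer: barrel=4 compass=2 gold=1 mica=3

Derivation:
After 1 (gather 3 mica): mica=3
After 2 (gather 5 gold): gold=5 mica=3
After 3 (gather 3 copper): copper=3 gold=5 mica=3
After 4 (gather 2 mica): copper=3 gold=5 mica=5
After 5 (craft compass): compass=3 gold=1 mica=2
After 6 (gather 5 mica): compass=3 gold=1 mica=7
After 7 (craft barrel): barrel=4 compass=2 gold=1 mica=3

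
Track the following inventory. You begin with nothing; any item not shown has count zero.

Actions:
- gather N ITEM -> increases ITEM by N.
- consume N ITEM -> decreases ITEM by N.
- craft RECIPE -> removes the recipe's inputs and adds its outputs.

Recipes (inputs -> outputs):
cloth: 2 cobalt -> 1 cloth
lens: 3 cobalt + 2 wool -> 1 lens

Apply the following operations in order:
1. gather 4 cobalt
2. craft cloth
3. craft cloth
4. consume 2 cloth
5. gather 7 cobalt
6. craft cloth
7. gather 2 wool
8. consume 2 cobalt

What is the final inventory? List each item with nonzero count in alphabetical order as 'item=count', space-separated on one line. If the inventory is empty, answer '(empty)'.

Answer: cloth=1 cobalt=3 wool=2

Derivation:
After 1 (gather 4 cobalt): cobalt=4
After 2 (craft cloth): cloth=1 cobalt=2
After 3 (craft cloth): cloth=2
After 4 (consume 2 cloth): (empty)
After 5 (gather 7 cobalt): cobalt=7
After 6 (craft cloth): cloth=1 cobalt=5
After 7 (gather 2 wool): cloth=1 cobalt=5 wool=2
After 8 (consume 2 cobalt): cloth=1 cobalt=3 wool=2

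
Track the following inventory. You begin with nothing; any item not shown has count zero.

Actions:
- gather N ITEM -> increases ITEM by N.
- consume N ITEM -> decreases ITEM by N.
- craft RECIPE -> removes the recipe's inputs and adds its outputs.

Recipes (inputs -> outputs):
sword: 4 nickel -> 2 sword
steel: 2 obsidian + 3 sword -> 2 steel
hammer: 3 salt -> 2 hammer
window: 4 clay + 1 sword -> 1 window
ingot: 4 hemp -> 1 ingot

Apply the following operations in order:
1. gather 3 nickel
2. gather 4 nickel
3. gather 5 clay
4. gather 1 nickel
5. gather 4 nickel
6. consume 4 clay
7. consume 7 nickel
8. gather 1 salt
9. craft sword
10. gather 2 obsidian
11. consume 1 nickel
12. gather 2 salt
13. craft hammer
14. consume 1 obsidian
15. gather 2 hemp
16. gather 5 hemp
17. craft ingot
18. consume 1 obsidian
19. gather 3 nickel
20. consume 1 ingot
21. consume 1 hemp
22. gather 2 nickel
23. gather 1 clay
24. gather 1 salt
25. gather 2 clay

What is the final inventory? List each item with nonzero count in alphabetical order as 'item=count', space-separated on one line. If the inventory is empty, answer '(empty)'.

Answer: clay=4 hammer=2 hemp=2 nickel=5 salt=1 sword=2

Derivation:
After 1 (gather 3 nickel): nickel=3
After 2 (gather 4 nickel): nickel=7
After 3 (gather 5 clay): clay=5 nickel=7
After 4 (gather 1 nickel): clay=5 nickel=8
After 5 (gather 4 nickel): clay=5 nickel=12
After 6 (consume 4 clay): clay=1 nickel=12
After 7 (consume 7 nickel): clay=1 nickel=5
After 8 (gather 1 salt): clay=1 nickel=5 salt=1
After 9 (craft sword): clay=1 nickel=1 salt=1 sword=2
After 10 (gather 2 obsidian): clay=1 nickel=1 obsidian=2 salt=1 sword=2
After 11 (consume 1 nickel): clay=1 obsidian=2 salt=1 sword=2
After 12 (gather 2 salt): clay=1 obsidian=2 salt=3 sword=2
After 13 (craft hammer): clay=1 hammer=2 obsidian=2 sword=2
After 14 (consume 1 obsidian): clay=1 hammer=2 obsidian=1 sword=2
After 15 (gather 2 hemp): clay=1 hammer=2 hemp=2 obsidian=1 sword=2
After 16 (gather 5 hemp): clay=1 hammer=2 hemp=7 obsidian=1 sword=2
After 17 (craft ingot): clay=1 hammer=2 hemp=3 ingot=1 obsidian=1 sword=2
After 18 (consume 1 obsidian): clay=1 hammer=2 hemp=3 ingot=1 sword=2
After 19 (gather 3 nickel): clay=1 hammer=2 hemp=3 ingot=1 nickel=3 sword=2
After 20 (consume 1 ingot): clay=1 hammer=2 hemp=3 nickel=3 sword=2
After 21 (consume 1 hemp): clay=1 hammer=2 hemp=2 nickel=3 sword=2
After 22 (gather 2 nickel): clay=1 hammer=2 hemp=2 nickel=5 sword=2
After 23 (gather 1 clay): clay=2 hammer=2 hemp=2 nickel=5 sword=2
After 24 (gather 1 salt): clay=2 hammer=2 hemp=2 nickel=5 salt=1 sword=2
After 25 (gather 2 clay): clay=4 hammer=2 hemp=2 nickel=5 salt=1 sword=2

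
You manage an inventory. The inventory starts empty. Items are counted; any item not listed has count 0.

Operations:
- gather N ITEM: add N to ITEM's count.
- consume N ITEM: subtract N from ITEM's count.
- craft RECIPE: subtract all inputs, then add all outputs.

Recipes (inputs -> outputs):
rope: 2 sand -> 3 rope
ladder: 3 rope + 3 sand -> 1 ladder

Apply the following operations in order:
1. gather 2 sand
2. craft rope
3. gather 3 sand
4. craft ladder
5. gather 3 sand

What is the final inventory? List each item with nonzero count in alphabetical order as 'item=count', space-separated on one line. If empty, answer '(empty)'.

After 1 (gather 2 sand): sand=2
After 2 (craft rope): rope=3
After 3 (gather 3 sand): rope=3 sand=3
After 4 (craft ladder): ladder=1
After 5 (gather 3 sand): ladder=1 sand=3

Answer: ladder=1 sand=3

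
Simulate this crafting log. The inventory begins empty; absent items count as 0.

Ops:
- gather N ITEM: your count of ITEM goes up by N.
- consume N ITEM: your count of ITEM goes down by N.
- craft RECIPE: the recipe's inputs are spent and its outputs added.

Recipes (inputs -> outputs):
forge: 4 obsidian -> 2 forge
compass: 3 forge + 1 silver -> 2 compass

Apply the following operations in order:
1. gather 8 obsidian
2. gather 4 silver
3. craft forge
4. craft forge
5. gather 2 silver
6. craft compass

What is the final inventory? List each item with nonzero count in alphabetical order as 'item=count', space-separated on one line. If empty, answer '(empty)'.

After 1 (gather 8 obsidian): obsidian=8
After 2 (gather 4 silver): obsidian=8 silver=4
After 3 (craft forge): forge=2 obsidian=4 silver=4
After 4 (craft forge): forge=4 silver=4
After 5 (gather 2 silver): forge=4 silver=6
After 6 (craft compass): compass=2 forge=1 silver=5

Answer: compass=2 forge=1 silver=5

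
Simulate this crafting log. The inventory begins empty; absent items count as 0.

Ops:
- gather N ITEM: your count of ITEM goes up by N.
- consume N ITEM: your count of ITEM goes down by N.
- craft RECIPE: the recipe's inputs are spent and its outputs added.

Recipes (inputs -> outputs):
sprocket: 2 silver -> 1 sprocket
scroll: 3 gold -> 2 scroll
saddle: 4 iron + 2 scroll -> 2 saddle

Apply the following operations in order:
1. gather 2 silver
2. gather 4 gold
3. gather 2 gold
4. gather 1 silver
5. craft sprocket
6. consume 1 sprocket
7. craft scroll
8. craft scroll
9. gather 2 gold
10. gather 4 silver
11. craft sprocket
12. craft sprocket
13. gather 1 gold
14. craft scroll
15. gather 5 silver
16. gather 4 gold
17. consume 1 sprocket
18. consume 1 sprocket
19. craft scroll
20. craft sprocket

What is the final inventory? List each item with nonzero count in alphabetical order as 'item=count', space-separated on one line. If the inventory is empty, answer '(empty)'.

Answer: gold=1 scroll=8 silver=4 sprocket=1

Derivation:
After 1 (gather 2 silver): silver=2
After 2 (gather 4 gold): gold=4 silver=2
After 3 (gather 2 gold): gold=6 silver=2
After 4 (gather 1 silver): gold=6 silver=3
After 5 (craft sprocket): gold=6 silver=1 sprocket=1
After 6 (consume 1 sprocket): gold=6 silver=1
After 7 (craft scroll): gold=3 scroll=2 silver=1
After 8 (craft scroll): scroll=4 silver=1
After 9 (gather 2 gold): gold=2 scroll=4 silver=1
After 10 (gather 4 silver): gold=2 scroll=4 silver=5
After 11 (craft sprocket): gold=2 scroll=4 silver=3 sprocket=1
After 12 (craft sprocket): gold=2 scroll=4 silver=1 sprocket=2
After 13 (gather 1 gold): gold=3 scroll=4 silver=1 sprocket=2
After 14 (craft scroll): scroll=6 silver=1 sprocket=2
After 15 (gather 5 silver): scroll=6 silver=6 sprocket=2
After 16 (gather 4 gold): gold=4 scroll=6 silver=6 sprocket=2
After 17 (consume 1 sprocket): gold=4 scroll=6 silver=6 sprocket=1
After 18 (consume 1 sprocket): gold=4 scroll=6 silver=6
After 19 (craft scroll): gold=1 scroll=8 silver=6
After 20 (craft sprocket): gold=1 scroll=8 silver=4 sprocket=1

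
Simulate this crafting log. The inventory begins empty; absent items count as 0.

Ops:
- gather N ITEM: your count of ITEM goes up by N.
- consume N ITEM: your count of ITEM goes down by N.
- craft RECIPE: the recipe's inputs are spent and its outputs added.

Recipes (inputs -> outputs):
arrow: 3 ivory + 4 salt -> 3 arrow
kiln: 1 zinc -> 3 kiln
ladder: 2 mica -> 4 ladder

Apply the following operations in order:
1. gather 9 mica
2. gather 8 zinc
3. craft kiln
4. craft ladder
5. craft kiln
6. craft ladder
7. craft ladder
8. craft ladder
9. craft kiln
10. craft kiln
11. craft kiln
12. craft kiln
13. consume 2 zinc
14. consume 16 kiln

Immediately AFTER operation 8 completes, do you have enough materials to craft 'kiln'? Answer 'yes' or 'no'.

Answer: yes

Derivation:
After 1 (gather 9 mica): mica=9
After 2 (gather 8 zinc): mica=9 zinc=8
After 3 (craft kiln): kiln=3 mica=9 zinc=7
After 4 (craft ladder): kiln=3 ladder=4 mica=7 zinc=7
After 5 (craft kiln): kiln=6 ladder=4 mica=7 zinc=6
After 6 (craft ladder): kiln=6 ladder=8 mica=5 zinc=6
After 7 (craft ladder): kiln=6 ladder=12 mica=3 zinc=6
After 8 (craft ladder): kiln=6 ladder=16 mica=1 zinc=6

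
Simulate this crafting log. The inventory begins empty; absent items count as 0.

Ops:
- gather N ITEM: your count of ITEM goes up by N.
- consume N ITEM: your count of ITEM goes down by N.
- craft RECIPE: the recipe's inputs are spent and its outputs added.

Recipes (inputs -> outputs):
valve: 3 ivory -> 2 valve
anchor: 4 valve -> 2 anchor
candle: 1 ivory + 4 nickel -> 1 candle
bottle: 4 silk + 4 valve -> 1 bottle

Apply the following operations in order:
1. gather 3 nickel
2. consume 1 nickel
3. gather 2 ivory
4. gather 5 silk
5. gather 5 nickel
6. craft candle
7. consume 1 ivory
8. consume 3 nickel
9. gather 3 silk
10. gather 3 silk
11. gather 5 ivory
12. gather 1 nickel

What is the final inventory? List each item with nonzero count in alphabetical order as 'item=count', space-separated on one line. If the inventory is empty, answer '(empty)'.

After 1 (gather 3 nickel): nickel=3
After 2 (consume 1 nickel): nickel=2
After 3 (gather 2 ivory): ivory=2 nickel=2
After 4 (gather 5 silk): ivory=2 nickel=2 silk=5
After 5 (gather 5 nickel): ivory=2 nickel=7 silk=5
After 6 (craft candle): candle=1 ivory=1 nickel=3 silk=5
After 7 (consume 1 ivory): candle=1 nickel=3 silk=5
After 8 (consume 3 nickel): candle=1 silk=5
After 9 (gather 3 silk): candle=1 silk=8
After 10 (gather 3 silk): candle=1 silk=11
After 11 (gather 5 ivory): candle=1 ivory=5 silk=11
After 12 (gather 1 nickel): candle=1 ivory=5 nickel=1 silk=11

Answer: candle=1 ivory=5 nickel=1 silk=11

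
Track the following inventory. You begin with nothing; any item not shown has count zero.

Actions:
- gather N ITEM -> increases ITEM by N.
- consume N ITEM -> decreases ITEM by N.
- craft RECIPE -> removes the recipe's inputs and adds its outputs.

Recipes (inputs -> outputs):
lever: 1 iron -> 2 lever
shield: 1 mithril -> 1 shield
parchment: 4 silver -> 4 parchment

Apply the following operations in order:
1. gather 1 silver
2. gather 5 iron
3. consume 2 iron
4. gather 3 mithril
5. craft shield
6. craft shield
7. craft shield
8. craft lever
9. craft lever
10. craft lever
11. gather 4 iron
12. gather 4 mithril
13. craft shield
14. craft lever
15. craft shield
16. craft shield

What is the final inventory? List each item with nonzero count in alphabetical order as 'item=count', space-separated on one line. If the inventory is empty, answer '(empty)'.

Answer: iron=3 lever=8 mithril=1 shield=6 silver=1

Derivation:
After 1 (gather 1 silver): silver=1
After 2 (gather 5 iron): iron=5 silver=1
After 3 (consume 2 iron): iron=3 silver=1
After 4 (gather 3 mithril): iron=3 mithril=3 silver=1
After 5 (craft shield): iron=3 mithril=2 shield=1 silver=1
After 6 (craft shield): iron=3 mithril=1 shield=2 silver=1
After 7 (craft shield): iron=3 shield=3 silver=1
After 8 (craft lever): iron=2 lever=2 shield=3 silver=1
After 9 (craft lever): iron=1 lever=4 shield=3 silver=1
After 10 (craft lever): lever=6 shield=3 silver=1
After 11 (gather 4 iron): iron=4 lever=6 shield=3 silver=1
After 12 (gather 4 mithril): iron=4 lever=6 mithril=4 shield=3 silver=1
After 13 (craft shield): iron=4 lever=6 mithril=3 shield=4 silver=1
After 14 (craft lever): iron=3 lever=8 mithril=3 shield=4 silver=1
After 15 (craft shield): iron=3 lever=8 mithril=2 shield=5 silver=1
After 16 (craft shield): iron=3 lever=8 mithril=1 shield=6 silver=1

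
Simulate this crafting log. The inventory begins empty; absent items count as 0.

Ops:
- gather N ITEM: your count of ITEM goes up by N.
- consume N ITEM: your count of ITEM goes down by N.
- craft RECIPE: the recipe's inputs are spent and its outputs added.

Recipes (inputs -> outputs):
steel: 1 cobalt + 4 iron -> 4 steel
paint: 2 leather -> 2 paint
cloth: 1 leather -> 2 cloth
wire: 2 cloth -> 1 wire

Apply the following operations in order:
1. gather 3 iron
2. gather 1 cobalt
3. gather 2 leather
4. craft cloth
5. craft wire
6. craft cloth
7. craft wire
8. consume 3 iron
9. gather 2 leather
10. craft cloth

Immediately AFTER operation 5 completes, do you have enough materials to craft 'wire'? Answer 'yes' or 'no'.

Answer: no

Derivation:
After 1 (gather 3 iron): iron=3
After 2 (gather 1 cobalt): cobalt=1 iron=3
After 3 (gather 2 leather): cobalt=1 iron=3 leather=2
After 4 (craft cloth): cloth=2 cobalt=1 iron=3 leather=1
After 5 (craft wire): cobalt=1 iron=3 leather=1 wire=1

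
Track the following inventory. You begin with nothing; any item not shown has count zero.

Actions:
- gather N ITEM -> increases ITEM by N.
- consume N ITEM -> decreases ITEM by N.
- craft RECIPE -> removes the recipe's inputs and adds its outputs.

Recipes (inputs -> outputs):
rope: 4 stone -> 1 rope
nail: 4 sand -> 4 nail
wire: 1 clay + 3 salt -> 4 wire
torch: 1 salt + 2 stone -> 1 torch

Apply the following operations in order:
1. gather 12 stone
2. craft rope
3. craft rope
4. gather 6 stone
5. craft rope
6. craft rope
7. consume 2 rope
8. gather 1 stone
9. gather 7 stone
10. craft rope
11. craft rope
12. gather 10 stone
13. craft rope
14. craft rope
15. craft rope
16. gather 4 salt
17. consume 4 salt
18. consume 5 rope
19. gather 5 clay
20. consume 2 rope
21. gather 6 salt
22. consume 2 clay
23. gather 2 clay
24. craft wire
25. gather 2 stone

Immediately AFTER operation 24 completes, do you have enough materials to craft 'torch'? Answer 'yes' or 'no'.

Answer: no

Derivation:
After 1 (gather 12 stone): stone=12
After 2 (craft rope): rope=1 stone=8
After 3 (craft rope): rope=2 stone=4
After 4 (gather 6 stone): rope=2 stone=10
After 5 (craft rope): rope=3 stone=6
After 6 (craft rope): rope=4 stone=2
After 7 (consume 2 rope): rope=2 stone=2
After 8 (gather 1 stone): rope=2 stone=3
After 9 (gather 7 stone): rope=2 stone=10
After 10 (craft rope): rope=3 stone=6
After 11 (craft rope): rope=4 stone=2
After 12 (gather 10 stone): rope=4 stone=12
After 13 (craft rope): rope=5 stone=8
After 14 (craft rope): rope=6 stone=4
After 15 (craft rope): rope=7
After 16 (gather 4 salt): rope=7 salt=4
After 17 (consume 4 salt): rope=7
After 18 (consume 5 rope): rope=2
After 19 (gather 5 clay): clay=5 rope=2
After 20 (consume 2 rope): clay=5
After 21 (gather 6 salt): clay=5 salt=6
After 22 (consume 2 clay): clay=3 salt=6
After 23 (gather 2 clay): clay=5 salt=6
After 24 (craft wire): clay=4 salt=3 wire=4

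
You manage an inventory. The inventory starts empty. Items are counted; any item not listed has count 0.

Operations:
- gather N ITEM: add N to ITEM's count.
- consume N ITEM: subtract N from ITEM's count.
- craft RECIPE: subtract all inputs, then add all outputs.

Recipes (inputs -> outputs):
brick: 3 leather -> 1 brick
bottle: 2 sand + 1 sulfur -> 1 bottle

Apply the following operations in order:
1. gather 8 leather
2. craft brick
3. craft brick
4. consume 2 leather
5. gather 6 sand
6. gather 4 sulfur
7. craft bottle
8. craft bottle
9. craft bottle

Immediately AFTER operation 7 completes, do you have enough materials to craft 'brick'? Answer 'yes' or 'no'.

After 1 (gather 8 leather): leather=8
After 2 (craft brick): brick=1 leather=5
After 3 (craft brick): brick=2 leather=2
After 4 (consume 2 leather): brick=2
After 5 (gather 6 sand): brick=2 sand=6
After 6 (gather 4 sulfur): brick=2 sand=6 sulfur=4
After 7 (craft bottle): bottle=1 brick=2 sand=4 sulfur=3

Answer: no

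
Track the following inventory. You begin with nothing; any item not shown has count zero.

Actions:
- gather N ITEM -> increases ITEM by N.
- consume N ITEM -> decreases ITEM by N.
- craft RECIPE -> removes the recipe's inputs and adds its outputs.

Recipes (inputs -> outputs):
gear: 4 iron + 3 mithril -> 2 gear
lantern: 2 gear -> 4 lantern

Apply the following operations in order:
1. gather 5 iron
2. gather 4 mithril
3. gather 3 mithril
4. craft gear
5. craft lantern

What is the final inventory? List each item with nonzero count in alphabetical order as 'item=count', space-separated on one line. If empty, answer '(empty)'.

After 1 (gather 5 iron): iron=5
After 2 (gather 4 mithril): iron=5 mithril=4
After 3 (gather 3 mithril): iron=5 mithril=7
After 4 (craft gear): gear=2 iron=1 mithril=4
After 5 (craft lantern): iron=1 lantern=4 mithril=4

Answer: iron=1 lantern=4 mithril=4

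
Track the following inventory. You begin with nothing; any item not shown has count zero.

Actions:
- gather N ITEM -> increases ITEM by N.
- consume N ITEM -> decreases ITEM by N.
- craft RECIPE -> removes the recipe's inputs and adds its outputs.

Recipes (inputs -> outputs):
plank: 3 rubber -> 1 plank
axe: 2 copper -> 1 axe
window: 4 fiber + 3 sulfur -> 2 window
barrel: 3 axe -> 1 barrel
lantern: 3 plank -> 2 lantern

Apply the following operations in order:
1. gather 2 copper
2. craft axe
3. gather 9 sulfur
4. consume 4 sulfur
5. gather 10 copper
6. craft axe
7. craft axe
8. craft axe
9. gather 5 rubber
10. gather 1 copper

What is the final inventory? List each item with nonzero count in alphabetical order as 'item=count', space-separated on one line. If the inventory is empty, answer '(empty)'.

After 1 (gather 2 copper): copper=2
After 2 (craft axe): axe=1
After 3 (gather 9 sulfur): axe=1 sulfur=9
After 4 (consume 4 sulfur): axe=1 sulfur=5
After 5 (gather 10 copper): axe=1 copper=10 sulfur=5
After 6 (craft axe): axe=2 copper=8 sulfur=5
After 7 (craft axe): axe=3 copper=6 sulfur=5
After 8 (craft axe): axe=4 copper=4 sulfur=5
After 9 (gather 5 rubber): axe=4 copper=4 rubber=5 sulfur=5
After 10 (gather 1 copper): axe=4 copper=5 rubber=5 sulfur=5

Answer: axe=4 copper=5 rubber=5 sulfur=5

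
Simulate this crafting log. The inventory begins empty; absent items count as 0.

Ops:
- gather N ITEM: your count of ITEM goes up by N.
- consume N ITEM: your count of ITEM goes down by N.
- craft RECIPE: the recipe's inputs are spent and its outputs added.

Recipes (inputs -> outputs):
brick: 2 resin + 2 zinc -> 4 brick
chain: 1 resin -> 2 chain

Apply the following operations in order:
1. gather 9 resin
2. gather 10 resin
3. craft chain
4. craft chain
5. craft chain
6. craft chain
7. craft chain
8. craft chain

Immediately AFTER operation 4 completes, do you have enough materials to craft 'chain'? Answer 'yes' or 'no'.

After 1 (gather 9 resin): resin=9
After 2 (gather 10 resin): resin=19
After 3 (craft chain): chain=2 resin=18
After 4 (craft chain): chain=4 resin=17

Answer: yes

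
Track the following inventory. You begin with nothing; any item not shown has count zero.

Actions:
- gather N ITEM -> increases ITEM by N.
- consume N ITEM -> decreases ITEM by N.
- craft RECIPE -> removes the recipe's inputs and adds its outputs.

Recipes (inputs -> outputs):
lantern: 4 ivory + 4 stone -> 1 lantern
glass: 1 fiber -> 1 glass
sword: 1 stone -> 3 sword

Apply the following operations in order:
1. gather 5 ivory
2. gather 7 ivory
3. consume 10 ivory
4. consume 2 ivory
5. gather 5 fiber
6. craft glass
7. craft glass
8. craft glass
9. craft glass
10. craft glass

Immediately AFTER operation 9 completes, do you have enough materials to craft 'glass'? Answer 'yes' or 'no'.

Answer: yes

Derivation:
After 1 (gather 5 ivory): ivory=5
After 2 (gather 7 ivory): ivory=12
After 3 (consume 10 ivory): ivory=2
After 4 (consume 2 ivory): (empty)
After 5 (gather 5 fiber): fiber=5
After 6 (craft glass): fiber=4 glass=1
After 7 (craft glass): fiber=3 glass=2
After 8 (craft glass): fiber=2 glass=3
After 9 (craft glass): fiber=1 glass=4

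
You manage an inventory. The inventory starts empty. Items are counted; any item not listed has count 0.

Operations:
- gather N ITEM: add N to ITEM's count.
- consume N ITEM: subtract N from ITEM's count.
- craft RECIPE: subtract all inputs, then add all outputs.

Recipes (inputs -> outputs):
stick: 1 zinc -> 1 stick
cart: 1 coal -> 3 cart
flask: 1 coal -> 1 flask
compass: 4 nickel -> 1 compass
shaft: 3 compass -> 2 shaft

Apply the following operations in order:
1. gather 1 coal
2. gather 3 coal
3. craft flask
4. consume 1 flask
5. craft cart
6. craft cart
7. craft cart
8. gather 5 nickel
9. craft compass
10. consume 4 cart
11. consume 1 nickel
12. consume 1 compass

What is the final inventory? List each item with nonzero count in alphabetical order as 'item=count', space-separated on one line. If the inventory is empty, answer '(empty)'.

After 1 (gather 1 coal): coal=1
After 2 (gather 3 coal): coal=4
After 3 (craft flask): coal=3 flask=1
After 4 (consume 1 flask): coal=3
After 5 (craft cart): cart=3 coal=2
After 6 (craft cart): cart=6 coal=1
After 7 (craft cart): cart=9
After 8 (gather 5 nickel): cart=9 nickel=5
After 9 (craft compass): cart=9 compass=1 nickel=1
After 10 (consume 4 cart): cart=5 compass=1 nickel=1
After 11 (consume 1 nickel): cart=5 compass=1
After 12 (consume 1 compass): cart=5

Answer: cart=5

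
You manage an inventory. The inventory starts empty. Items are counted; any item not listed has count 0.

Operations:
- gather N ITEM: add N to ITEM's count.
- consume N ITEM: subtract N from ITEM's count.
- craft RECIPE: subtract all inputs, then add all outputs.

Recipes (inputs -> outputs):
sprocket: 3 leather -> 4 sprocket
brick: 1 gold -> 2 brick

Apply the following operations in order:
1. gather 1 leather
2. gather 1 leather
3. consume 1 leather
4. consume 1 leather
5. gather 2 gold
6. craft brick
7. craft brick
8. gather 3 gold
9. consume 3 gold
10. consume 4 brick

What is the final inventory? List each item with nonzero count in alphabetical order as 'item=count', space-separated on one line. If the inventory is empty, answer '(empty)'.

After 1 (gather 1 leather): leather=1
After 2 (gather 1 leather): leather=2
After 3 (consume 1 leather): leather=1
After 4 (consume 1 leather): (empty)
After 5 (gather 2 gold): gold=2
After 6 (craft brick): brick=2 gold=1
After 7 (craft brick): brick=4
After 8 (gather 3 gold): brick=4 gold=3
After 9 (consume 3 gold): brick=4
After 10 (consume 4 brick): (empty)

Answer: (empty)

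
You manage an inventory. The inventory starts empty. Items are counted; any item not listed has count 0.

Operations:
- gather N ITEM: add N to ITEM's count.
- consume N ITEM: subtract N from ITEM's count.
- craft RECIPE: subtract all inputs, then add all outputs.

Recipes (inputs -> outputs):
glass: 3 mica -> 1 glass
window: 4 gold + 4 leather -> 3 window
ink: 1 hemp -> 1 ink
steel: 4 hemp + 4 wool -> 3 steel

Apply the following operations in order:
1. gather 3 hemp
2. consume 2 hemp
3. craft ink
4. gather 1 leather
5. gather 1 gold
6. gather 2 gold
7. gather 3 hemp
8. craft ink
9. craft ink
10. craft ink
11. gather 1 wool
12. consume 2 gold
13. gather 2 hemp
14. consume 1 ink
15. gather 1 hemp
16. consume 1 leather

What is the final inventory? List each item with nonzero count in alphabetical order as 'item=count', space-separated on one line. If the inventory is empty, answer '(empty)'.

After 1 (gather 3 hemp): hemp=3
After 2 (consume 2 hemp): hemp=1
After 3 (craft ink): ink=1
After 4 (gather 1 leather): ink=1 leather=1
After 5 (gather 1 gold): gold=1 ink=1 leather=1
After 6 (gather 2 gold): gold=3 ink=1 leather=1
After 7 (gather 3 hemp): gold=3 hemp=3 ink=1 leather=1
After 8 (craft ink): gold=3 hemp=2 ink=2 leather=1
After 9 (craft ink): gold=3 hemp=1 ink=3 leather=1
After 10 (craft ink): gold=3 ink=4 leather=1
After 11 (gather 1 wool): gold=3 ink=4 leather=1 wool=1
After 12 (consume 2 gold): gold=1 ink=4 leather=1 wool=1
After 13 (gather 2 hemp): gold=1 hemp=2 ink=4 leather=1 wool=1
After 14 (consume 1 ink): gold=1 hemp=2 ink=3 leather=1 wool=1
After 15 (gather 1 hemp): gold=1 hemp=3 ink=3 leather=1 wool=1
After 16 (consume 1 leather): gold=1 hemp=3 ink=3 wool=1

Answer: gold=1 hemp=3 ink=3 wool=1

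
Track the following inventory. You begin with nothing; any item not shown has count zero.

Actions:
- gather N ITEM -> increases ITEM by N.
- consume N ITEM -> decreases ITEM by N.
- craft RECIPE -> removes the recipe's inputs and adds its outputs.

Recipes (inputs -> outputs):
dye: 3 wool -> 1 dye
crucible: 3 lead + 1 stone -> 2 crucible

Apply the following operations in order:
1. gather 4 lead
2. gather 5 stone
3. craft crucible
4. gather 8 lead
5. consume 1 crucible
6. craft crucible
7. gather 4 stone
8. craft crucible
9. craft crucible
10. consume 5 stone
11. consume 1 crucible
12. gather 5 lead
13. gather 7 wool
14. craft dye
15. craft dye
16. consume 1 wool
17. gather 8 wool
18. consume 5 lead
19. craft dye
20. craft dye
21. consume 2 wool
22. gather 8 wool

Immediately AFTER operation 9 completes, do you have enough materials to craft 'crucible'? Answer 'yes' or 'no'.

Answer: no

Derivation:
After 1 (gather 4 lead): lead=4
After 2 (gather 5 stone): lead=4 stone=5
After 3 (craft crucible): crucible=2 lead=1 stone=4
After 4 (gather 8 lead): crucible=2 lead=9 stone=4
After 5 (consume 1 crucible): crucible=1 lead=9 stone=4
After 6 (craft crucible): crucible=3 lead=6 stone=3
After 7 (gather 4 stone): crucible=3 lead=6 stone=7
After 8 (craft crucible): crucible=5 lead=3 stone=6
After 9 (craft crucible): crucible=7 stone=5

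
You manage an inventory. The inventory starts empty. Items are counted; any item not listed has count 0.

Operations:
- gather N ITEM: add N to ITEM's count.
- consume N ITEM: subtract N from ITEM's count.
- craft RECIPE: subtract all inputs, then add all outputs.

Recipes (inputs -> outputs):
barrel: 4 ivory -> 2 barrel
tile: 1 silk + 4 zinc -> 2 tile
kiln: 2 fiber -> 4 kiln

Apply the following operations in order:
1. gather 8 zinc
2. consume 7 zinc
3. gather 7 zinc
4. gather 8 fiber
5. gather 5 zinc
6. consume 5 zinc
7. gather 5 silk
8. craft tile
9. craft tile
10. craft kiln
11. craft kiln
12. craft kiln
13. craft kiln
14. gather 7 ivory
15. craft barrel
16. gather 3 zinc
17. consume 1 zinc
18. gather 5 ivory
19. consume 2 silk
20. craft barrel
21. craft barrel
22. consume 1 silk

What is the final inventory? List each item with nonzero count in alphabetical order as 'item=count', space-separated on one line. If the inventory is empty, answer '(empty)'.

After 1 (gather 8 zinc): zinc=8
After 2 (consume 7 zinc): zinc=1
After 3 (gather 7 zinc): zinc=8
After 4 (gather 8 fiber): fiber=8 zinc=8
After 5 (gather 5 zinc): fiber=8 zinc=13
After 6 (consume 5 zinc): fiber=8 zinc=8
After 7 (gather 5 silk): fiber=8 silk=5 zinc=8
After 8 (craft tile): fiber=8 silk=4 tile=2 zinc=4
After 9 (craft tile): fiber=8 silk=3 tile=4
After 10 (craft kiln): fiber=6 kiln=4 silk=3 tile=4
After 11 (craft kiln): fiber=4 kiln=8 silk=3 tile=4
After 12 (craft kiln): fiber=2 kiln=12 silk=3 tile=4
After 13 (craft kiln): kiln=16 silk=3 tile=4
After 14 (gather 7 ivory): ivory=7 kiln=16 silk=3 tile=4
After 15 (craft barrel): barrel=2 ivory=3 kiln=16 silk=3 tile=4
After 16 (gather 3 zinc): barrel=2 ivory=3 kiln=16 silk=3 tile=4 zinc=3
After 17 (consume 1 zinc): barrel=2 ivory=3 kiln=16 silk=3 tile=4 zinc=2
After 18 (gather 5 ivory): barrel=2 ivory=8 kiln=16 silk=3 tile=4 zinc=2
After 19 (consume 2 silk): barrel=2 ivory=8 kiln=16 silk=1 tile=4 zinc=2
After 20 (craft barrel): barrel=4 ivory=4 kiln=16 silk=1 tile=4 zinc=2
After 21 (craft barrel): barrel=6 kiln=16 silk=1 tile=4 zinc=2
After 22 (consume 1 silk): barrel=6 kiln=16 tile=4 zinc=2

Answer: barrel=6 kiln=16 tile=4 zinc=2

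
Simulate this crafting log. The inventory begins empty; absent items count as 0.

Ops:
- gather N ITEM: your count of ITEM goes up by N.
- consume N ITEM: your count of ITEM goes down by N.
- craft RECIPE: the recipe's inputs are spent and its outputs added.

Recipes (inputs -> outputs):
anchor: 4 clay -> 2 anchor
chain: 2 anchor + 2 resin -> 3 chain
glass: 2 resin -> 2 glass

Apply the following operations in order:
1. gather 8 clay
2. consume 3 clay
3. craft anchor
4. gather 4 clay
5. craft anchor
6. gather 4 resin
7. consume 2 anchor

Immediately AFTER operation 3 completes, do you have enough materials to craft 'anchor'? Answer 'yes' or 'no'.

After 1 (gather 8 clay): clay=8
After 2 (consume 3 clay): clay=5
After 3 (craft anchor): anchor=2 clay=1

Answer: no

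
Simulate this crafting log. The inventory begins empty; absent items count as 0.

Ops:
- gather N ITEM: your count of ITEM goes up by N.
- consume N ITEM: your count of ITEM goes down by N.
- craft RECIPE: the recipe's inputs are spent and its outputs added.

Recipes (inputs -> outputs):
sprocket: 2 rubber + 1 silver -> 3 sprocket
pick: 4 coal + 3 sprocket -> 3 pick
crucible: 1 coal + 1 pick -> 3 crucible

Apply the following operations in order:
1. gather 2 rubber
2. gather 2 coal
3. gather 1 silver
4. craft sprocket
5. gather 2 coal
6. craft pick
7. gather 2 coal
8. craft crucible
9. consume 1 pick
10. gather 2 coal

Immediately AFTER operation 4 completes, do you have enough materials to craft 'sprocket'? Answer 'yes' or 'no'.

Answer: no

Derivation:
After 1 (gather 2 rubber): rubber=2
After 2 (gather 2 coal): coal=2 rubber=2
After 3 (gather 1 silver): coal=2 rubber=2 silver=1
After 4 (craft sprocket): coal=2 sprocket=3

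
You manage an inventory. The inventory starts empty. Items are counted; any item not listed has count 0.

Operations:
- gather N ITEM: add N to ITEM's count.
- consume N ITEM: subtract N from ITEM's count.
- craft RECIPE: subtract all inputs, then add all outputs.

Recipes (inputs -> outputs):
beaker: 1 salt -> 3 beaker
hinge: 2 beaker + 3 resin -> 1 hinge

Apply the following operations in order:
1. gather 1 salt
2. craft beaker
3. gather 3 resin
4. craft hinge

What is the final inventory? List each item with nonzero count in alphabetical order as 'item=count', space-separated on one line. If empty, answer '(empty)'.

After 1 (gather 1 salt): salt=1
After 2 (craft beaker): beaker=3
After 3 (gather 3 resin): beaker=3 resin=3
After 4 (craft hinge): beaker=1 hinge=1

Answer: beaker=1 hinge=1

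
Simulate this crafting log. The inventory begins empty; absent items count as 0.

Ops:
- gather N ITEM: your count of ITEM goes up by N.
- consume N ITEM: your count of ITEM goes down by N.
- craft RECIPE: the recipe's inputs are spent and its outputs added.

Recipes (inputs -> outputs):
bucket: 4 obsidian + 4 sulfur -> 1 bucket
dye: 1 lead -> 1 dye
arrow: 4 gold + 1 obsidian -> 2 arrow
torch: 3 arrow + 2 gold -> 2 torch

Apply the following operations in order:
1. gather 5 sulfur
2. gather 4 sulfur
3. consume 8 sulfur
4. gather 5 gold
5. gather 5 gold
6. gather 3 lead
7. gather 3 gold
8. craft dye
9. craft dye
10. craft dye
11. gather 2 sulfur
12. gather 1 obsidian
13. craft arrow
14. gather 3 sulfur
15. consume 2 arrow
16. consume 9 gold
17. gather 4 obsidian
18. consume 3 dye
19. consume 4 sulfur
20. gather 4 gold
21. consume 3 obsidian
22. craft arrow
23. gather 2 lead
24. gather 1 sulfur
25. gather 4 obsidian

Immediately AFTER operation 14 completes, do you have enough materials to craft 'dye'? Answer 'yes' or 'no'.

After 1 (gather 5 sulfur): sulfur=5
After 2 (gather 4 sulfur): sulfur=9
After 3 (consume 8 sulfur): sulfur=1
After 4 (gather 5 gold): gold=5 sulfur=1
After 5 (gather 5 gold): gold=10 sulfur=1
After 6 (gather 3 lead): gold=10 lead=3 sulfur=1
After 7 (gather 3 gold): gold=13 lead=3 sulfur=1
After 8 (craft dye): dye=1 gold=13 lead=2 sulfur=1
After 9 (craft dye): dye=2 gold=13 lead=1 sulfur=1
After 10 (craft dye): dye=3 gold=13 sulfur=1
After 11 (gather 2 sulfur): dye=3 gold=13 sulfur=3
After 12 (gather 1 obsidian): dye=3 gold=13 obsidian=1 sulfur=3
After 13 (craft arrow): arrow=2 dye=3 gold=9 sulfur=3
After 14 (gather 3 sulfur): arrow=2 dye=3 gold=9 sulfur=6

Answer: no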